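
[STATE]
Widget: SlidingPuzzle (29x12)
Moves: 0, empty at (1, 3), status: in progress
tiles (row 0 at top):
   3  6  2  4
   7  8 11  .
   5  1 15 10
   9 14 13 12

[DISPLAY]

┌────┬────┬────┬────┐        
│  3 │  6 │  2 │  4 │        
├────┼────┼────┼────┤        
│  7 │  8 │ 11 │    │        
├────┼────┼────┼────┤        
│  5 │  1 │ 15 │ 10 │        
├────┼────┼────┼────┤        
│  9 │ 14 │ 13 │ 12 │        
└────┴────┴────┴────┘        
Moves: 0                     
                             
                             


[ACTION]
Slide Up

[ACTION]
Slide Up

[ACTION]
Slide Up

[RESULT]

┌────┬────┬────┬────┐        
│  3 │  6 │  2 │  4 │        
├────┼────┼────┼────┤        
│  7 │  8 │ 11 │ 10 │        
├────┼────┼────┼────┤        
│  5 │  1 │ 15 │ 12 │        
├────┼────┼────┼────┤        
│  9 │ 14 │ 13 │    │        
└────┴────┴────┴────┘        
Moves: 2                     
                             
                             


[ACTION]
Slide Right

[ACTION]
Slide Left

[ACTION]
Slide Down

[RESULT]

┌────┬────┬────┬────┐        
│  3 │  6 │  2 │  4 │        
├────┼────┼────┼────┤        
│  7 │  8 │ 11 │ 10 │        
├────┼────┼────┼────┤        
│  5 │  1 │ 15 │    │        
├────┼────┼────┼────┤        
│  9 │ 14 │ 13 │ 12 │        
└────┴────┴────┴────┘        
Moves: 5                     
                             
                             


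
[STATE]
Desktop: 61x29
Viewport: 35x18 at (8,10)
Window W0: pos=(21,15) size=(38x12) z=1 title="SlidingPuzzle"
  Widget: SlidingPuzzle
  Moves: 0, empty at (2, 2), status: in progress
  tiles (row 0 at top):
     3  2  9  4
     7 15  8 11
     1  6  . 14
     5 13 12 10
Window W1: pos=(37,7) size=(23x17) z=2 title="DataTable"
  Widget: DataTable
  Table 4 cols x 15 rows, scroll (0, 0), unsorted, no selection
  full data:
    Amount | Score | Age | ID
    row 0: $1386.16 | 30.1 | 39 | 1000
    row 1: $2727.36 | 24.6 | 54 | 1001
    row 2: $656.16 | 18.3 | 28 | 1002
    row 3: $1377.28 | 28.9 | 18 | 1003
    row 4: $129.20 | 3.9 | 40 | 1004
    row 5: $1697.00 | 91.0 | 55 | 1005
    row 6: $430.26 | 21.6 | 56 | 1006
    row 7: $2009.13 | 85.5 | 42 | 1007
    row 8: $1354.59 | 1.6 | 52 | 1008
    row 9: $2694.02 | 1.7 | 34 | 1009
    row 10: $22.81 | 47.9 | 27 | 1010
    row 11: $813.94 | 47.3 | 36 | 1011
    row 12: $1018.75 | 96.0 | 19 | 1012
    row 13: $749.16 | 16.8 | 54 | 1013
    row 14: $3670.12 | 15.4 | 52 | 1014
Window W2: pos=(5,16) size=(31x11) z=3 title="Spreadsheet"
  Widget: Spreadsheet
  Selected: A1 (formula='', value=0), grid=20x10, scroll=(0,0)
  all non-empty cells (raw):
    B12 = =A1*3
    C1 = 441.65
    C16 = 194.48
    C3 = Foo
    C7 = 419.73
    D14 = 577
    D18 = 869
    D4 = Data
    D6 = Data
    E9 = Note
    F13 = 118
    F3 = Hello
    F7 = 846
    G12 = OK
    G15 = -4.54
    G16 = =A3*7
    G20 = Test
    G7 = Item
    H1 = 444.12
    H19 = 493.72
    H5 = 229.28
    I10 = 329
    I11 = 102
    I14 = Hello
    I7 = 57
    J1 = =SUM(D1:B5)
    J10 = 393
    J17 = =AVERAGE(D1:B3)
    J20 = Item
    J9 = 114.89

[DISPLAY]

                             ┃Amoun
                             ┃─────
                             ┃$1386
                             ┃$2727
                             ┃$656.
             ┏━━━━━━━━━━━━━━━┃$1377
━━━━━━━━━━━━━━━━━━━━━━━━━━━┓ ┃$129.
preadsheet                 ┃─┃$1697
───────────────────────────┨─┃$430.
:                          ┃ ┃$2009
     A       B       C     ┃─┃$1354
---------------------------┃ ┃$2694
1      [0]       0  441.65 ┃─┃$22.8
2        0       0       0 ┃ ┗━━━━━
3        0       0Foo      ┃─┼────┤
4        0       0       0D┃ │ 10 │
━━━━━━━━━━━━━━━━━━━━━━━━━━━┛━━━━━━━
                                   


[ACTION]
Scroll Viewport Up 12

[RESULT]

                                   
                                   
                                   
                                   
                                   
                                   
                                   
                             ┏━━━━━
                             ┃ Data
                             ┠─────
                             ┃Amoun
                             ┃─────
                             ┃$1386
                             ┃$2727
                             ┃$656.
             ┏━━━━━━━━━━━━━━━┃$1377
━━━━━━━━━━━━━━━━━━━━━━━━━━━┓ ┃$129.
preadsheet                 ┃─┃$1697


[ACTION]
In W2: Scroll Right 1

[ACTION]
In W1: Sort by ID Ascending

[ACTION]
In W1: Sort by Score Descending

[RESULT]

                                   
                                   
                                   
                                   
                                   
                                   
                                   
                             ┏━━━━━
                             ┃ Data
                             ┠─────
                             ┃Amoun
                             ┃─────
                             ┃$1018
                             ┃$1697
                             ┃$2009
             ┏━━━━━━━━━━━━━━━┃$22.8
━━━━━━━━━━━━━━━━━━━━━━━━━━━┓ ┃$813.
preadsheet                 ┃─┃$1386


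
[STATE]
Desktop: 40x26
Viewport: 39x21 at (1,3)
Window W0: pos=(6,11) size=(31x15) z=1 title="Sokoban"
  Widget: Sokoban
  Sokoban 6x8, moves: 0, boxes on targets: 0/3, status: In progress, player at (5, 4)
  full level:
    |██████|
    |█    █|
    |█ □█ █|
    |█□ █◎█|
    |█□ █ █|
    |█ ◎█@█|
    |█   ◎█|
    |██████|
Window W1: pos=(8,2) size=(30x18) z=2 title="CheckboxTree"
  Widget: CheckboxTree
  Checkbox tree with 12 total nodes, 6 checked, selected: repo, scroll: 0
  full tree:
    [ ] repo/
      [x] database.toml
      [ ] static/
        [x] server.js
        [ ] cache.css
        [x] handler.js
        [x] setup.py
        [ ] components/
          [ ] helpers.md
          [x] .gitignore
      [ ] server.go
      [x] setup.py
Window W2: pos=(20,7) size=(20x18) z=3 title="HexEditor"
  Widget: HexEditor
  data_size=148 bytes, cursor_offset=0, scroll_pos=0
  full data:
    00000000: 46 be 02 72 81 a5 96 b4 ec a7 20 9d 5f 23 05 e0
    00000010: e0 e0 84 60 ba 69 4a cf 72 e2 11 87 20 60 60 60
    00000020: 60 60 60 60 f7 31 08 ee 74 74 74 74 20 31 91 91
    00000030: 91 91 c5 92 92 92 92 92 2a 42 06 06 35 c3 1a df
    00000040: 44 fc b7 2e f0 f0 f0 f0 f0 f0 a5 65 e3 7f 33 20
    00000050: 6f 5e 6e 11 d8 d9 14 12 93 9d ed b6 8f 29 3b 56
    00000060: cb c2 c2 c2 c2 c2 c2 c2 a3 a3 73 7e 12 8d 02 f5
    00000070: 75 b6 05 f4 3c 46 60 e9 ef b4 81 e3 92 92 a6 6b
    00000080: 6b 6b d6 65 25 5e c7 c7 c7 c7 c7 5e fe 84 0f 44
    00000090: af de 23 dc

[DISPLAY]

       ┃ CheckboxTree               ┃  
       ┠────────────────────────────┨  
       ┃>[-] repo/                  ┃  
       ┃   [x] database.toml        ┃  
       ┃   [-] stat┏━━━━━━━━━━━━━━━━━━┓
       ┃     [x] se┃ HexEditor        ┃
       ┃     [ ] ca┠──────────────────┨
       ┃     [x] ha┃00000000  46 be 02┃
     ┏━┃     [x] se┃00000010  e0 e0 84┃
     ┃ ┃     [-] co┃00000020  60 60 60┃
     ┠─┃       [ ] ┃00000030  91 91 c5┃
     ┃█┃       [x] ┃00000040  44 fc b7┃
     ┃█┃   [ ] serv┃00000050  6f 5e 6e┃
     ┃█┃   [x] setu┃00000060  cb c2 c2┃
     ┃█┃           ┃00000070  75 b6 05┃
     ┃█┃           ┃00000080  6b 6b d6┃
     ┃█┗━━━━━━━━━━━┃00000090  af de 23┃
     ┃█   ◎█       ┃                  ┃
     ┃██████       ┃                  ┃
     ┃Moves: 0  0/3┃                  ┃
     ┃             ┃                  ┃


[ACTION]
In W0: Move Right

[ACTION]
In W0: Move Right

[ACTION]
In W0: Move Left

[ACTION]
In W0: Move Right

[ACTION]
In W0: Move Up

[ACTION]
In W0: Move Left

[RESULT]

       ┃ CheckboxTree               ┃  
       ┠────────────────────────────┨  
       ┃>[-] repo/                  ┃  
       ┃   [x] database.toml        ┃  
       ┃   [-] stat┏━━━━━━━━━━━━━━━━━━┓
       ┃     [x] se┃ HexEditor        ┃
       ┃     [ ] ca┠──────────────────┨
       ┃     [x] ha┃00000000  46 be 02┃
     ┏━┃     [x] se┃00000010  e0 e0 84┃
     ┃ ┃     [-] co┃00000020  60 60 60┃
     ┠─┃       [ ] ┃00000030  91 91 c5┃
     ┃█┃       [x] ┃00000040  44 fc b7┃
     ┃█┃   [ ] serv┃00000050  6f 5e 6e┃
     ┃█┃   [x] setu┃00000060  cb c2 c2┃
     ┃█┃           ┃00000070  75 b6 05┃
     ┃█┃           ┃00000080  6b 6b d6┃
     ┃█┗━━━━━━━━━━━┃00000090  af de 23┃
     ┃█   ◎█       ┃                  ┃
     ┃██████       ┃                  ┃
     ┃Moves: 1  0/3┃                  ┃
     ┃             ┃                  ┃


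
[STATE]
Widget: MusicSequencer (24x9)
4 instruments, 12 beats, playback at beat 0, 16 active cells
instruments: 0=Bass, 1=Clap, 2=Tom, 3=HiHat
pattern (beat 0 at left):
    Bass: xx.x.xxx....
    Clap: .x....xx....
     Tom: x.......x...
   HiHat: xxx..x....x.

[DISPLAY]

      ▼12345678901      
  Bass██·█·███····      
  Clap·█····██····      
   Tom█·······█···      
 HiHat███··█····█·      
                        
                        
                        
                        


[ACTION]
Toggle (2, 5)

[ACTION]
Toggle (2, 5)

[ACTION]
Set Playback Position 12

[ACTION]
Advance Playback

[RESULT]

      0▼2345678901      
  Bass██·█·███····      
  Clap·█····██····      
   Tom█·······█···      
 HiHat███··█····█·      
                        
                        
                        
                        


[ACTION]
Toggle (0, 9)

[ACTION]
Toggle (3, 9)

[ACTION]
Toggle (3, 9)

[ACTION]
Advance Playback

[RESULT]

      01▼345678901      
  Bass██·█·███·█··      
  Clap·█····██····      
   Tom█·······█···      
 HiHat███··█····█·      
                        
                        
                        
                        


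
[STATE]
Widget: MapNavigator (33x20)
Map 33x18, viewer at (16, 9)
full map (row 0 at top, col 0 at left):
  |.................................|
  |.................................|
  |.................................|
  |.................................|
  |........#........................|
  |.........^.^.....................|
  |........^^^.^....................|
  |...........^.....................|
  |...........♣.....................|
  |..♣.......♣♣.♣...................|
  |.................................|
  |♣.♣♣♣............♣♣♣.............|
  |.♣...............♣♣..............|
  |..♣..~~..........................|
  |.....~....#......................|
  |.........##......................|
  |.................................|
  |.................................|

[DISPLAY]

                                 
.................................
.................................
.................................
.................................
........#........................
.........^.^.....................
........^^^.^....................
...........^.....................
...........♣.....................
..♣.......♣♣.♣..@................
.................................
♣.♣♣♣............♣♣♣.............
.♣...............♣♣..............
..♣..~~..........................
.....~....#......................
.........##......................
.................................
.................................
                                 


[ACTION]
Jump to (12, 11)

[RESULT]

    .............................
    .............................
    .............................
    ........#....................
    .........^.^.................
    ........^^^.^................
    ...........^.................
    ...........♣.................
    ..♣.......♣♣.♣...............
    .............................
    ♣.♣♣♣.......@....♣♣♣.........
    .♣...............♣♣..........
    ..♣..~~......................
    .....~....#..................
    .........##..................
    .............................
    .............................
                                 
                                 
                                 


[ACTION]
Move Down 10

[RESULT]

    ...........^.................
    ...........♣.................
    ..♣.......♣♣.♣...............
    .............................
    ♣.♣♣♣............♣♣♣.........
    .♣...............♣♣..........
    ..♣..~~......................
    .....~....#..................
    .........##..................
    .............................
    ............@................
                                 
                                 
                                 
                                 
                                 
                                 
                                 
                                 
                                 


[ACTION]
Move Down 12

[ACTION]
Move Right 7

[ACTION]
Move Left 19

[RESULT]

                ...........^.....
                ...........♣.....
                ..♣.......♣♣.♣...
                .................
                ♣.♣♣♣............
                .♣...............
                ..♣..~~..........
                .....~....#......
                .........##......
                .................
                @................
                                 
                                 
                                 
                                 
                                 
                                 
                                 
                                 
                                 


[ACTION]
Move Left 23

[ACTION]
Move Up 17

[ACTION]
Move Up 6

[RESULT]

                                 
                                 
                                 
                                 
                                 
                                 
                                 
                                 
                                 
                                 
                @................
                .................
                .................
                .................
                ........#........
                .........^.^.....
                ........^^^.^....
                ...........^.....
                ...........♣.....
                ..♣.......♣♣.♣...


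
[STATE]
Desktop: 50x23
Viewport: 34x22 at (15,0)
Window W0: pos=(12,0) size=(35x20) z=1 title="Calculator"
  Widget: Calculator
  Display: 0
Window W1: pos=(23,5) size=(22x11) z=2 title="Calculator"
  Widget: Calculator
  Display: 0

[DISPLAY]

━━━━━━━━━━━━━━━━━━━━━━━━━━━━━━━┓  
alculator                      ┃  
───────────────────────────────┨  
                              0┃  
──┬───┬───┬───┐                ┃  
7 │ 8 │ ┏━━━━━━━━━━━━━━━━━━━━┓ ┃  
──┼───┼─┃ Calculator         ┃ ┃  
4 │ 5 │ ┠────────────────────┨ ┃  
──┼───┼─┃                   0┃ ┃  
1 │ 2 │ ┃┌───┬───┬───┬───┐   ┃ ┃  
──┼───┼─┃│ 7 │ 8 │ 9 │ ÷ │   ┃ ┃  
0 │ . │ ┃├───┼───┼───┼───┤   ┃ ┃  
──┼───┼─┃│ 4 │ 5 │ 6 │ × │   ┃ ┃  
C │ MC│ ┃├───┼───┼───┼───┤   ┃ ┃  
──┴───┴─┃│ 1 │ 2 │ 3 │ - │   ┃ ┃  
        ┗━━━━━━━━━━━━━━━━━━━━┛ ┃  
                               ┃  
                               ┃  
                               ┃  
━━━━━━━━━━━━━━━━━━━━━━━━━━━━━━━┛  
                                  
                                  


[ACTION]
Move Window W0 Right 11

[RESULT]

┏━━━━━━━━━━━━━━━━━━━━━━━━━━━━━━━━━
┃ Calculator                      
┠─────────────────────────────────
┃                                0
┃┌───┬───┬───┬───┐                
┃│ 7 │ 8┏━━━━━━━━━━━━━━━━━━━━┓    
┃├───┼──┃ Calculator         ┃    
┃│ 4 │ 5┠────────────────────┨    
┃├───┼──┃                   0┃    
┃│ 1 │ 2┃┌───┬───┬───┬───┐   ┃    
┃├───┼──┃│ 7 │ 8 │ 9 │ ÷ │   ┃    
┃│ 0 │ .┃├───┼───┼───┼───┤   ┃    
┃├───┼──┃│ 4 │ 5 │ 6 │ × │   ┃    
┃│ C │ M┃├───┼───┼───┼───┤   ┃    
┃└───┴──┃│ 1 │ 2 │ 3 │ - │   ┃    
┃       ┗━━━━━━━━━━━━━━━━━━━━┛    
┃                                 
┃                                 
┃                                 
┗━━━━━━━━━━━━━━━━━━━━━━━━━━━━━━━━━
                                  
                                  


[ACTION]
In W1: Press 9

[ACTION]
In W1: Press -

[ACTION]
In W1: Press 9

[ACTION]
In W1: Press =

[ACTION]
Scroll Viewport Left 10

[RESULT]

          ┏━━━━━━━━━━━━━━━━━━━━━━━
          ┃ Calculator            
          ┠───────────────────────
          ┃                       
          ┃┌───┬───┬───┬───┐      
          ┃│ 7 │ 8┏━━━━━━━━━━━━━━━
          ┃├───┼──┃ Calculator    
          ┃│ 4 │ 5┠───────────────
          ┃├───┼──┃               
          ┃│ 1 │ 2┃┌───┬───┬───┬──
          ┃├───┼──┃│ 7 │ 8 │ 9 │ ÷
          ┃│ 0 │ .┃├───┼───┼───┼──
          ┃├───┼──┃│ 4 │ 5 │ 6 │ ×
          ┃│ C │ M┃├───┼───┼───┼──
          ┃└───┴──┃│ 1 │ 2 │ 3 │ -
          ┃       ┗━━━━━━━━━━━━━━━
          ┃                       
          ┃                       
          ┃                       
          ┗━━━━━━━━━━━━━━━━━━━━━━━
                                  
                                  


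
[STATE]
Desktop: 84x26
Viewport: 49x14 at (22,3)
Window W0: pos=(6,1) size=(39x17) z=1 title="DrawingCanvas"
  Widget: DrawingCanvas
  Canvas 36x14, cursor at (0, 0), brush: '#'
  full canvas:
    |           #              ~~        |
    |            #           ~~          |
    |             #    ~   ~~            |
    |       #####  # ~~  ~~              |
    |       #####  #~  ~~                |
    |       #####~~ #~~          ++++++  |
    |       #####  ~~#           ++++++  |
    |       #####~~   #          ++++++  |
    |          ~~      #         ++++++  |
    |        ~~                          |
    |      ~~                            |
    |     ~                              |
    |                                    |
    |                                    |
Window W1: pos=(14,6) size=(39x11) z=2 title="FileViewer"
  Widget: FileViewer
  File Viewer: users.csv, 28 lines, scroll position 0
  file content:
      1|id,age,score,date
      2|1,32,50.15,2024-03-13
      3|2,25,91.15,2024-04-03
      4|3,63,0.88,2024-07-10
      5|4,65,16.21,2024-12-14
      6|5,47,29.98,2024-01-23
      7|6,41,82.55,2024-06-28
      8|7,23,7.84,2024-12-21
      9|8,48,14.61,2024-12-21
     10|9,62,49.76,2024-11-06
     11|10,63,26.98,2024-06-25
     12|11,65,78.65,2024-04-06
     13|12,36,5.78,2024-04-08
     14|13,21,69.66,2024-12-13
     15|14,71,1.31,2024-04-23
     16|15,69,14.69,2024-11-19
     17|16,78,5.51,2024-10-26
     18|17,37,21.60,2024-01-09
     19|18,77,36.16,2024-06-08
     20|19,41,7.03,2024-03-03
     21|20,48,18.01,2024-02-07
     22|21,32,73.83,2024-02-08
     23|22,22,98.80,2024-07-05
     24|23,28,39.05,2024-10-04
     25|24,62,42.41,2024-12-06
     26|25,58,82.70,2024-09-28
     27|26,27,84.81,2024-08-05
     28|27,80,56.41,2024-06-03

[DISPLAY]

──────────────────────┨                          
           ~~         ┃                          
         ~~           ┃                          
━━━━━━━━━━━━━━━━━━━━━━━━━━━━━━┓                  
ewer                          ┃                  
──────────────────────────────┨                  
score,date                   ▲┃                  
.15,2024-03-13               █┃                  
.15,2024-04-03               ░┃                  
88,2024-07-10                ░┃                  
.21,2024-12-14               ░┃                  
.98,2024-01-23               ░┃                  
.55,2024-06-28               ▼┃                  
━━━━━━━━━━━━━━━━━━━━━━━━━━━━━━┛                  


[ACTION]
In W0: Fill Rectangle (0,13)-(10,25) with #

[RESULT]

──────────────────────┨                          
###########~~         ┃                          
###########           ┃                          
━━━━━━━━━━━━━━━━━━━━━━━━━━━━━━┓                  
ewer                          ┃                  
──────────────────────────────┨                  
score,date                   ▲┃                  
.15,2024-03-13               █┃                  
.15,2024-04-03               ░┃                  
88,2024-07-10                ░┃                  
.21,2024-12-14               ░┃                  
.98,2024-01-23               ░┃                  
.55,2024-06-28               ▼┃                  
━━━━━━━━━━━━━━━━━━━━━━━━━━━━━━┛                  


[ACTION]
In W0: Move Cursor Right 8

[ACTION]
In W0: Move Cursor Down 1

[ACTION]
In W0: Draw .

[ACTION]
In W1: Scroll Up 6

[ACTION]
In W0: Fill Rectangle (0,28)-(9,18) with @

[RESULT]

──────────────────────┨                          
###@@@@@@@@@@@        ┃                          
###@@@@@@@@@@@        ┃                          
━━━━━━━━━━━━━━━━━━━━━━━━━━━━━━┓                  
ewer                          ┃                  
──────────────────────────────┨                  
score,date                   ▲┃                  
.15,2024-03-13               █┃                  
.15,2024-04-03               ░┃                  
88,2024-07-10                ░┃                  
.21,2024-12-14               ░┃                  
.98,2024-01-23               ░┃                  
.55,2024-06-28               ▼┃                  
━━━━━━━━━━━━━━━━━━━━━━━━━━━━━━┛                  


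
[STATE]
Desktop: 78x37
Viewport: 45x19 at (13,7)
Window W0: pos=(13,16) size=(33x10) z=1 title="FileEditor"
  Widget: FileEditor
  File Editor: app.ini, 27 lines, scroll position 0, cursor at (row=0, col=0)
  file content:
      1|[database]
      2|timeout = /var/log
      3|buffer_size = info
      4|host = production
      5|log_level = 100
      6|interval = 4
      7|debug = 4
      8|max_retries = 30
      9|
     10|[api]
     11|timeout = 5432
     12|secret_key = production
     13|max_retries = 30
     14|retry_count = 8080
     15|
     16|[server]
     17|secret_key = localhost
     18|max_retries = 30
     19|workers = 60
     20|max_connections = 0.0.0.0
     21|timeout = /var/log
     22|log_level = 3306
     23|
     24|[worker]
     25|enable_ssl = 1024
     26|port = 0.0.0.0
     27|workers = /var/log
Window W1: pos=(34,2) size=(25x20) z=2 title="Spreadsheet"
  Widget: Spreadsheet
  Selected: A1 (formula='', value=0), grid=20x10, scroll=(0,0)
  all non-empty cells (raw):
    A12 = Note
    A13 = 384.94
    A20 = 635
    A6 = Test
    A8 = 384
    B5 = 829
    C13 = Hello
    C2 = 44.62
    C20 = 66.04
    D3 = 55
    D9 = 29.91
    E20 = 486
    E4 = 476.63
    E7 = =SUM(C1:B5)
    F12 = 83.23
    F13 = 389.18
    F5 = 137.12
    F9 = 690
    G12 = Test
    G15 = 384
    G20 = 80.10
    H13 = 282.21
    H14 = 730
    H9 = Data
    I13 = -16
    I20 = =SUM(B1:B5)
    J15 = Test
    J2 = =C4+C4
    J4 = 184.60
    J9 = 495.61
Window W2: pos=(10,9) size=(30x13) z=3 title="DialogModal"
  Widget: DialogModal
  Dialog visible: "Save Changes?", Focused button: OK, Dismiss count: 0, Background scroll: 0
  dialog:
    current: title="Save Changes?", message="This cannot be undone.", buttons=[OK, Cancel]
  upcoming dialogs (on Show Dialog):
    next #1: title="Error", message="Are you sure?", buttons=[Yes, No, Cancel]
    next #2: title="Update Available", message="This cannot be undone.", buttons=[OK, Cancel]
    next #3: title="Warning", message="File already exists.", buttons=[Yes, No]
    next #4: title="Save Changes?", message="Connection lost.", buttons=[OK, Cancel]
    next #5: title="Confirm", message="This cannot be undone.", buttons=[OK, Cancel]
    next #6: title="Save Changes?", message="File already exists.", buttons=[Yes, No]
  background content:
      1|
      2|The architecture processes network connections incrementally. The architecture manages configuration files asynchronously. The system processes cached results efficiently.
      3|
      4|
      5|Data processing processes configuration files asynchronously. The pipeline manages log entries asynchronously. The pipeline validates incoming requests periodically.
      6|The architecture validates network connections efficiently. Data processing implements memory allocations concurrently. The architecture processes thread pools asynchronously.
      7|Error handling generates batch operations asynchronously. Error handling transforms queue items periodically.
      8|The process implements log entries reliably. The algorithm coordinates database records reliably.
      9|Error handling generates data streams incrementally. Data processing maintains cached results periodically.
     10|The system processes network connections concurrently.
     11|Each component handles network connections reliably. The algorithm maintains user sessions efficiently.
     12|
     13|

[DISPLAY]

                     ┃-----------------------
                     ┃  1      [0]       0   
━━━━━━━━━━━━━━━━━━━━━━━━━━┓      0       0   
ialogModal                ┃      0       0   
──────────────────────────┨      0       0   
                          ┃      0     829   
e architecture processes n┃est           0   
┌──────────────────────┐  ┃      0       0   
│    Save Changes?     │  ┃    384       0   
│This cannot be undone.│co┃      0       0   
│    [OK]  Cancel      │ n┃      0       0   
└──────────────────────┘at┃      0       0   
e process implements log e┃ote           0   
ror handling generates dat┃ 384.94       0Hel
━━━━━━━━━━━━━━━━━━━━━━━━━━┛━━━━━━━━━━━━━━━━━━
┃host = production             ░┃            
┃log_level = 100               ░┃            
┃interval = 4                  ▼┃            
┗━━━━━━━━━━━━━━━━━━━━━━━━━━━━━━━┛            


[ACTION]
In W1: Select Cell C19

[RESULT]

                     ┃-----------------------
                     ┃  1        0       0   
━━━━━━━━━━━━━━━━━━━━━━━━━━┓      0       0   
ialogModal                ┃      0       0   
──────────────────────────┨      0       0   
                          ┃      0     829   
e architecture processes n┃est           0   
┌──────────────────────┐  ┃      0       0   
│    Save Changes?     │  ┃    384       0   
│This cannot be undone.│co┃      0       0   
│    [OK]  Cancel      │ n┃      0       0   
└──────────────────────┘at┃      0       0   
e process implements log e┃ote           0   
ror handling generates dat┃ 384.94       0Hel
━━━━━━━━━━━━━━━━━━━━━━━━━━┛━━━━━━━━━━━━━━━━━━
┃host = production             ░┃            
┃log_level = 100               ░┃            
┃interval = 4                  ▼┃            
┗━━━━━━━━━━━━━━━━━━━━━━━━━━━━━━━┛            


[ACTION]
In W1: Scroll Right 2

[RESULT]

                     ┃-----------------------
                     ┃  1        0       0   
━━━━━━━━━━━━━━━━━━━━━━━━━━┓  44.62       0   
ialogModal                ┃      0      55   
──────────────────────────┨      0       0  4
                          ┃      0       0   
e architecture processes n┃      0       0   
┌──────────────────────┐  ┃      0       0  8
│    Save Changes?     │  ┃      0       0   
│This cannot be undone.│co┃      0   29.91   
│    [OK]  Cancel      │ n┃      0       0   
└──────────────────────┘at┃      0       0   
e process implements log e┃      0       0   
ror handling generates dat┃ello          0   
━━━━━━━━━━━━━━━━━━━━━━━━━━┛━━━━━━━━━━━━━━━━━━
┃host = production             ░┃            
┃log_level = 100               ░┃            
┃interval = 4                  ▼┃            
┗━━━━━━━━━━━━━━━━━━━━━━━━━━━━━━━┛            


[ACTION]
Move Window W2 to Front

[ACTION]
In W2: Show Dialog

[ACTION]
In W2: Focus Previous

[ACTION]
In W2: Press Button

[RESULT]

                     ┃-----------------------
                     ┃  1        0       0   
━━━━━━━━━━━━━━━━━━━━━━━━━━┓  44.62       0   
ialogModal                ┃      0      55   
──────────────────────────┨      0       0  4
                          ┃      0       0   
e architecture processes n┃      0       0   
                          ┃      0       0  8
                          ┃      0       0   
ta processing processes co┃      0   29.91   
e architecture validates n┃      0       0   
ror handling generates bat┃      0       0   
e process implements log e┃      0       0   
ror handling generates dat┃ello          0   
━━━━━━━━━━━━━━━━━━━━━━━━━━┛━━━━━━━━━━━━━━━━━━
┃host = production             ░┃            
┃log_level = 100               ░┃            
┃interval = 4                  ▼┃            
┗━━━━━━━━━━━━━━━━━━━━━━━━━━━━━━━┛            


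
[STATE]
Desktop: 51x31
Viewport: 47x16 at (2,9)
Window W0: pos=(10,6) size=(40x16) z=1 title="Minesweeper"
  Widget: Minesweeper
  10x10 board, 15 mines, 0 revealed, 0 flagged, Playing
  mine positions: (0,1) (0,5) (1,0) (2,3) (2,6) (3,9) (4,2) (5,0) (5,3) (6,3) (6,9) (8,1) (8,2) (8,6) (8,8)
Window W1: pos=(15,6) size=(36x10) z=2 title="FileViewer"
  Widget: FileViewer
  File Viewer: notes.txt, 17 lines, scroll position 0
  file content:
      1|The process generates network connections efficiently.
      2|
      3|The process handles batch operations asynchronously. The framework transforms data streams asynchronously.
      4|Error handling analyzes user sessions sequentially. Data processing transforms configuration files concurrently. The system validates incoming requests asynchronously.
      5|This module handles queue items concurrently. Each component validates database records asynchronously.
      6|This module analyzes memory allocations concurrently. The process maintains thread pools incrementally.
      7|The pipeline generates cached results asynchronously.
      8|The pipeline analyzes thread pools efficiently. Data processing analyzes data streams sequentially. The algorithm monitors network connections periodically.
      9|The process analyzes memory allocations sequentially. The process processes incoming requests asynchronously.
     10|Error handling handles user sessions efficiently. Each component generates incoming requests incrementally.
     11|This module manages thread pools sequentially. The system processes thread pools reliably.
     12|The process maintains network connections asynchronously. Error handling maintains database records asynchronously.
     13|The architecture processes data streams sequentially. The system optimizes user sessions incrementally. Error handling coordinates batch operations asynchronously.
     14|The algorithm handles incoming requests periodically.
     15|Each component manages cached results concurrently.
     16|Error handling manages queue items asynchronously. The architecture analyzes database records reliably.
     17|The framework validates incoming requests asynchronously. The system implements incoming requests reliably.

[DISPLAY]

        ┃■■■■┃The process generates network con
        ┃■■■■┃                                 
        ┃■■■■┃The process handles batch operati
        ┃■■■■┃Error handling analyzes user sess
        ┃■■■■┃This module handles queue items c
        ┃■■■■┃This module analyzes memory alloc
        ┃■■■■┗━━━━━━━━━━━━━━━━━━━━━━━━━━━━━━━━━
        ┃■■■■■■■■■■                            
        ┃■■■■■■■■■■                            
        ┃■■■■■■■■■■                            
        ┃                                      
        ┃                                      
        ┗━━━━━━━━━━━━━━━━━━━━━━━━━━━━━━━━━━━━━━
                                               
                                               
                                               


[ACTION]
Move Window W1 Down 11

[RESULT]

        ┃■■■■■■■■■■                            
        ┃■■■■■■■■■■                            
        ┃■■■■■■■■■■                            
        ┃■■■■■■■■■■                            
        ┃■■■■■■■■■■                            
        ┃■■■■■■■■■■                            
        ┃■■■■■■■■■■                            
        ┃■■■■■■■■■■                            
        ┃■■■■┏━━━━━━━━━━━━━━━━━━━━━━━━━━━━━━━━━
        ┃■■■■┃ FileViewer                      
        ┃    ┠─────────────────────────────────
        ┃    ┃The process generates network con
        ┗━━━━┃                                 
             ┃The process handles batch operati
             ┃Error handling analyzes user sess
             ┃This module handles queue items c


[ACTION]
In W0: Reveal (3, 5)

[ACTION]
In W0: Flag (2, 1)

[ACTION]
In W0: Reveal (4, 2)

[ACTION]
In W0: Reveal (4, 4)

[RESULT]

        ┃■✹■■■✹■■■■                            
        ┃✹■■■■■■■■■                            
        ┃■⚑■✹■■✹■■■                            
        ┃■■■■■1■■■✹                            
        ┃■■✹■■■■■■■                            
        ┃✹■■✹■■■■■■                            
        ┃■■■✹■■■■■✹                            
        ┃■■■■■■■■■■                            
        ┃■✹✹■┏━━━━━━━━━━━━━━━━━━━━━━━━━━━━━━━━━
        ┃■■■■┃ FileViewer                      
        ┃    ┠─────────────────────────────────
        ┃    ┃The process generates network con
        ┗━━━━┃                                 
             ┃The process handles batch operati
             ┃Error handling analyzes user sess
             ┃This module handles queue items c


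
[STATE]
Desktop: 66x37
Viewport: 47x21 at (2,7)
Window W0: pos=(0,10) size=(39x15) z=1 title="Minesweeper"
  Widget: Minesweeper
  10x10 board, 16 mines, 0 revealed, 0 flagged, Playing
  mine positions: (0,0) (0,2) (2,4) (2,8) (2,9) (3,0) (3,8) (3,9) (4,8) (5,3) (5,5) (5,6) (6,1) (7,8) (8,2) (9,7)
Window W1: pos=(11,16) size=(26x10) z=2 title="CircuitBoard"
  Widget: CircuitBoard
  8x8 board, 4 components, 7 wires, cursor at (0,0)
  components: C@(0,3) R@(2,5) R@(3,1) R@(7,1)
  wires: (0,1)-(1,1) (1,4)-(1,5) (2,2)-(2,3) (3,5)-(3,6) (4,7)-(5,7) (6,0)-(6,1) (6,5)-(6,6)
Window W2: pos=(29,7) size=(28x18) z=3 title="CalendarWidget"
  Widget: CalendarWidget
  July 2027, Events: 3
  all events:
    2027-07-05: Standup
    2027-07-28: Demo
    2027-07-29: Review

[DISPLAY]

                           ┏━━━━━━━━━━━━━━━━━━━
                           ┃ CalendarWidget    
                           ┠───────────────────
━━━━━━━━━━━━━━━━━━━━━━━━━━━┃        July 2027  
Minesweeper                ┃Mo Tu We Th Fr Sa S
───────────────────────────┃          1  2  3  
■■■■■■■■■                  ┃ 5*  6  7  8  9 10 
■■■■■■■■■                  ┃12 13 14 15 16 17 1
■■■■■■■■■                  ┃19 20 21 22 23 24 2
■■■■■■■■■┏━━━━━━━━━━━━━━━━━┃26 27 28* 29* 30 31
■■■■■■■■■┃ CircuitBoard    ┃                   
■■■■■■■■■┠─────────────────┃                   
■■■■■■■■■┃   0 1 2 3 4 5 6 ┃                   
■■■■■■■■■┃0  [.]  ·       C┃                   
■■■■■■■■■┃        │        ┃                   
■■■■■■■■■┃1       ·        ┃                   
         ┃                 ┃                   
━━━━━━━━━┃2           · ─ ·┗━━━━━━━━━━━━━━━━━━━
         ┗━━━━━━━━━━━━━━━━━━━━━━━━┛            
                                               
                                               


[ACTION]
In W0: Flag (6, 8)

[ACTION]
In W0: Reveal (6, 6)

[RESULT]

                           ┏━━━━━━━━━━━━━━━━━━━
                           ┃ CalendarWidget    
                           ┠───────────────────
━━━━━━━━━━━━━━━━━━━━━━━━━━━┃        July 2027  
Minesweeper                ┃Mo Tu We Th Fr Sa S
───────────────────────────┃          1  2  3  
■■■■■■■■■                  ┃ 5*  6  7  8  9 10 
■■■■■■■■■                  ┃12 13 14 15 16 17 1
■■■■■■■■■                  ┃19 20 21 22 23 24 2
■■■■■■■■■┏━━━━━━━━━━━━━━━━━┃26 27 28* 29* 30 31
■■■■■■■■■┃ CircuitBoard    ┃                   
■■■■■■■■■┠─────────────────┃                   
■■■■■2■⚑■┃   0 1 2 3 4 5 6 ┃                   
■■■■■■■■■┃0  [.]  ·       C┃                   
■■■■■■■■■┃        │        ┃                   
■■■■■■■■■┃1       ·        ┃                   
         ┃                 ┃                   
━━━━━━━━━┃2           · ─ ·┗━━━━━━━━━━━━━━━━━━━
         ┗━━━━━━━━━━━━━━━━━━━━━━━━┛            
                                               
                                               


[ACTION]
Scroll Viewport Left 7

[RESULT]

                             ┏━━━━━━━━━━━━━━━━━
                             ┃ CalendarWidget  
                             ┠─────────────────
┏━━━━━━━━━━━━━━━━━━━━━━━━━━━━┃        July 2027
┃ Minesweeper                ┃Mo Tu We Th Fr Sa
┠────────────────────────────┃          1  2  3
┃■■■■■■■■■■                  ┃ 5*  6  7  8  9 1
┃■■■■■■■■■■                  ┃12 13 14 15 16 17
┃■■■■■■■■■■                  ┃19 20 21 22 23 24
┃■■■■■■■■■■┏━━━━━━━━━━━━━━━━━┃26 27 28* 29* 30 
┃■■■■■■■■■■┃ CircuitBoard    ┃                 
┃■■■■■■■■■■┠─────────────────┃                 
┃■■■■■■2■⚑■┃   0 1 2 3 4 5 6 ┃                 
┃■■■■■■■■■■┃0  [.]  ·       C┃                 
┃■■■■■■■■■■┃        │        ┃                 
┃■■■■■■■■■■┃1       ·        ┃                 
┃          ┃                 ┃                 
┗━━━━━━━━━━┃2           · ─ ·┗━━━━━━━━━━━━━━━━━
           ┗━━━━━━━━━━━━━━━━━━━━━━━━┛          
                                               
                                               


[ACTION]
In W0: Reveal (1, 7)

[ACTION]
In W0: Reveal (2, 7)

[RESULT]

                             ┏━━━━━━━━━━━━━━━━━
                             ┃ CalendarWidget  
                             ┠─────────────────
┏━━━━━━━━━━━━━━━━━━━━━━━━━━━━┃        July 2027
┃ Minesweeper                ┃Mo Tu We Th Fr Sa
┠────────────────────────────┃          1  2  3
┃■■■■■■■■■■                  ┃ 5*  6  7  8  9 1
┃■■■■■■■1■■                  ┃12 13 14 15 16 17
┃■■■■■■■2■■                  ┃19 20 21 22 23 24
┃■■■■■■■■■■┏━━━━━━━━━━━━━━━━━┃26 27 28* 29* 30 
┃■■■■■■■■■■┃ CircuitBoard    ┃                 
┃■■■■■■■■■■┠─────────────────┃                 
┃■■■■■■2■⚑■┃   0 1 2 3 4 5 6 ┃                 
┃■■■■■■■■■■┃0  [.]  ·       C┃                 
┃■■■■■■■■■■┃        │        ┃                 
┃■■■■■■■■■■┃1       ·        ┃                 
┃          ┃                 ┃                 
┗━━━━━━━━━━┃2           · ─ ·┗━━━━━━━━━━━━━━━━━
           ┗━━━━━━━━━━━━━━━━━━━━━━━━┛          
                                               
                                               
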